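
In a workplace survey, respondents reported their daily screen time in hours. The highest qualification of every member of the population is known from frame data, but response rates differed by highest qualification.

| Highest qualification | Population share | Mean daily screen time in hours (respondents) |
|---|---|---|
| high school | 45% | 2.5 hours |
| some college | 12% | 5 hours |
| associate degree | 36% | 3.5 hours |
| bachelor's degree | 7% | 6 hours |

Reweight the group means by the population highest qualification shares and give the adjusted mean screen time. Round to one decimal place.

3.4

Reweight to the known highest qualification distribution:
  high school: 0.45 × 2.5 = 1.125
  some college: 0.12 × 5 = 0.6
  associate degree: 0.36 × 3.5 = 1.26
  bachelor's degree: 0.07 × 6 = 0.42
Post-stratified estimate = 3.405 → 3.4.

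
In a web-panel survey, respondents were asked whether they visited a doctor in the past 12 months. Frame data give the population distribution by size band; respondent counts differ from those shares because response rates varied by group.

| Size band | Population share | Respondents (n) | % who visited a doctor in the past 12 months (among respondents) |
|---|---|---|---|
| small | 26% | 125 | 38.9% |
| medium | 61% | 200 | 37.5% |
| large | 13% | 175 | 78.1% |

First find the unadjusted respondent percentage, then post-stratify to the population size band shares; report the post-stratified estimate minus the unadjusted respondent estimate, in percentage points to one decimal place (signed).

-8.9 percentage points

Naive respondent-only estimate (weights = respondent counts):
  (125/500)×38.9 + (200/500)×37.5 + (175/500)×78.1 = 52.06%
Reweighting by population size band shares:
  0.26×38.9 + 0.61×37.5 + 0.13×78.1 = 43.142%
Difference = 43.142 − 52.06 = -8.918 pp.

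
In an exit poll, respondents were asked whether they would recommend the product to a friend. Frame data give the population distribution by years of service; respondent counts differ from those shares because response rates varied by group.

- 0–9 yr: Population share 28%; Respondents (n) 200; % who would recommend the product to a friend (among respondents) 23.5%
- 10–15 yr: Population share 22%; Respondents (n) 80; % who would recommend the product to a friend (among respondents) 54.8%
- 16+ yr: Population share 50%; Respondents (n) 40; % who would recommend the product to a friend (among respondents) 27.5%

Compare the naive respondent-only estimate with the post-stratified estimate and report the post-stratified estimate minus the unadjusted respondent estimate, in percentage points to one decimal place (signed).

+0.6 percentage points

Naive respondent-only estimate (weights = respondent counts):
  (200/320)×23.5 + (80/320)×54.8 + (40/320)×27.5 = 31.825%
Post-stratified estimate weights by population shares:
  0.28×23.5 + 0.22×54.8 + 0.5×27.5 = 32.386%
Difference = 32.386 − 31.825 = 0.561 pp.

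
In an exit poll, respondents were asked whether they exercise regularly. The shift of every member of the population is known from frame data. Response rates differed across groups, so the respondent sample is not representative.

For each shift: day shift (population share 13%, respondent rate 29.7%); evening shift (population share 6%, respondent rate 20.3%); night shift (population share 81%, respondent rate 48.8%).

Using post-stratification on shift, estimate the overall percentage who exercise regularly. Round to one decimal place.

44.6%

Post-stratification weights by population share, not respondent share:
  day shift: 0.13 × 29.7 = 3.861
  evening shift: 0.06 × 20.3 = 1.218
  night shift: 0.81 × 48.8 = 39.528
Post-stratified estimate = 44.607 → 44.6%.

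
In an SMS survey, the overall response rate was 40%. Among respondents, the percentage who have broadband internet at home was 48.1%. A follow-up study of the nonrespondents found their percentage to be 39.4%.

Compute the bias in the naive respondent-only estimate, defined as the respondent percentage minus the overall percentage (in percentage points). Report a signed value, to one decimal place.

Nonresponse fraction = 1 − 0.4 = 0.6.
Bias = (nonresponse fraction) × (respondent percentage − nonrespondent percentage)
     = 0.6 × (48.1 − 39.4) = 0.6 × 8.7 = 5.22.

+5.2 percentage points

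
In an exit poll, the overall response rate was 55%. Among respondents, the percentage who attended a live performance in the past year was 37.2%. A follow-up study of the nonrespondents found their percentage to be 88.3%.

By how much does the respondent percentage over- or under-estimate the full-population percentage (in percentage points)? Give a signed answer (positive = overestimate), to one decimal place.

-23.0 percentage points

Nonresponse fraction = 1 − 0.55 = 0.45.
Bias = (nonresponse fraction) × (respondent percentage − nonrespondent percentage)
     = 0.45 × (37.2 − 88.3) = 0.45 × -51.1 = -22.995.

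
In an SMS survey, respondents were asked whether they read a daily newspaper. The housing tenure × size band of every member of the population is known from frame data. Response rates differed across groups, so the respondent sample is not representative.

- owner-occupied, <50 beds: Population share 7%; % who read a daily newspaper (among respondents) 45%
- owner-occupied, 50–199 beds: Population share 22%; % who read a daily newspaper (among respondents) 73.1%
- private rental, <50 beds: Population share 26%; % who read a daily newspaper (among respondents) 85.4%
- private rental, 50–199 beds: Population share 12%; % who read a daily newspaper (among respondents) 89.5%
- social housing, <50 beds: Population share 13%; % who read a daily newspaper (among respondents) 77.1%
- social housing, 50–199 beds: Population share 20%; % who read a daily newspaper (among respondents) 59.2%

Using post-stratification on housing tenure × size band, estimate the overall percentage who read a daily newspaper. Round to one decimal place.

Post-stratification weights by population share, not respondent share:
  owner-occupied, <50 beds: 0.07 × 45 = 3.15
  owner-occupied, 50–199 beds: 0.22 × 73.1 = 16.082
  private rental, <50 beds: 0.26 × 85.4 = 22.204
  private rental, 50–199 beds: 0.12 × 89.5 = 10.74
  social housing, <50 beds: 0.13 × 77.1 = 10.023
  social housing, 50–199 beds: 0.2 × 59.2 = 11.84
Post-stratified estimate = 74.039 → 74.0%.

74.0%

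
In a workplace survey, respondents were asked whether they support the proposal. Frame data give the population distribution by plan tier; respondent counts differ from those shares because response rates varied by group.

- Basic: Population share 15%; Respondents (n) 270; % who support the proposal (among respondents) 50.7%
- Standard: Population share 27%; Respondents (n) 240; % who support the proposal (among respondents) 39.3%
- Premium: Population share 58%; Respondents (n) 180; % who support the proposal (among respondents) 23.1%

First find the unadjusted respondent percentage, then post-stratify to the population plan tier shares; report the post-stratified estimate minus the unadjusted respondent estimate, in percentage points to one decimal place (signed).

Without adjustment, the pooled respondent share is:
  (270/690)×50.7 + (240/690)×39.3 + (180/690)×23.1 = 39.5348%
Post-stratified estimate weights by population shares:
  0.15×50.7 + 0.27×39.3 + 0.58×23.1 = 31.614%
Difference = 31.614 − 39.5348 = -7.9208 pp.

-7.9 percentage points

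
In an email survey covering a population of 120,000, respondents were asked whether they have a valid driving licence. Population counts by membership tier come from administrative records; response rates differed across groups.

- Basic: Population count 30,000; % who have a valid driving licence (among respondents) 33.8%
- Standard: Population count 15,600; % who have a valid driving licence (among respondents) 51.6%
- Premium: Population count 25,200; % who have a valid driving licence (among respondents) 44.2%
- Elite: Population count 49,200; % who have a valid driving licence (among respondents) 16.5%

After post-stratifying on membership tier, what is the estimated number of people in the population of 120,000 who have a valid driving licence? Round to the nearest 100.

37,400

Each cell contributes its population count × the respondent rate:
  Basic: 30,000 × 33.8% = 10,140
  Standard: 15,600 × 51.6% = 8049.6
  Premium: 25,200 × 44.2% = 11138.4
  Elite: 49,200 × 16.5% = 8118
Estimated total = 37,446 → 37,400.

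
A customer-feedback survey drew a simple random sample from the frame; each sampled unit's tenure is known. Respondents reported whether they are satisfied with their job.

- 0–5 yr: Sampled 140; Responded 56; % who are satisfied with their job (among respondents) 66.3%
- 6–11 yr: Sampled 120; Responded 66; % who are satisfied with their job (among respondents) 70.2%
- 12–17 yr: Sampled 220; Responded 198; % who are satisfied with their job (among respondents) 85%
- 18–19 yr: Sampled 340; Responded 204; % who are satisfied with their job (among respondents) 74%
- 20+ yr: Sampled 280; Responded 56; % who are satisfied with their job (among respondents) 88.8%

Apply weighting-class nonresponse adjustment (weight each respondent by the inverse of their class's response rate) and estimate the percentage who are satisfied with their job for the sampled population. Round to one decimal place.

78.6%

Class response rates: 0–5 yr 56/140 = 40%, 6–11 yr 66/120 = 55%, 12–17 yr 198/220 = 90%, 18–19 yr 204/340 = 60%, 20+ yr 56/280 = 20%.
Weighting each respondent by the inverse class response rate inflates each class back to its sampled size, so the class weight is n_sampled:
  0–5 yr: 140 × 66.3 = 9282
  6–11 yr: 120 × 70.2 = 8424
  12–17 yr: 220 × 85 = 18,700
  18–19 yr: 340 × 74 = 25,160
  20+ yr: 280 × 88.8 = 24,864
Adjusted estimate = 86,430 / 1,100 = 78.5727 → 78.6%.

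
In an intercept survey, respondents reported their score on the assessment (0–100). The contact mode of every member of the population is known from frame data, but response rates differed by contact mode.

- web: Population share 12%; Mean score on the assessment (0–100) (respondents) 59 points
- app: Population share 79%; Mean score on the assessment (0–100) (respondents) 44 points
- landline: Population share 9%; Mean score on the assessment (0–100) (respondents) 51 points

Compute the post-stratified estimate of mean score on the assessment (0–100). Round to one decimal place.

Post-stratification weights by population share, not respondent share:
  web: 0.12 × 59 = 7.08
  app: 0.79 × 44 = 34.76
  landline: 0.09 × 51 = 4.59
Post-stratified estimate = 46.43 → 46.4.

46.4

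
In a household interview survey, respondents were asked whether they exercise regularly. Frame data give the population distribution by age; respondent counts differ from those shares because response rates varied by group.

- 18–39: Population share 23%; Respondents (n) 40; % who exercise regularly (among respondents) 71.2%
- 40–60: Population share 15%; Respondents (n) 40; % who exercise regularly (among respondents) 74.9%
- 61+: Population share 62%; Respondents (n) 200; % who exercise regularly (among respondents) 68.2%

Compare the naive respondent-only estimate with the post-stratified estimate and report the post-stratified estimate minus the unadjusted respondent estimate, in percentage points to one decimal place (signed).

+0.3 percentage points

Unadjusted (pooled respondent) estimate weights by respondent counts:
  (40/280)×71.2 + (40/280)×74.9 + (200/280)×68.2 = 69.5857%
Post-stratifying to population shares instead:
  0.23×71.2 + 0.15×74.9 + 0.62×68.2 = 69.895%
Difference = 69.895 − 69.5857 = 0.3093 pp.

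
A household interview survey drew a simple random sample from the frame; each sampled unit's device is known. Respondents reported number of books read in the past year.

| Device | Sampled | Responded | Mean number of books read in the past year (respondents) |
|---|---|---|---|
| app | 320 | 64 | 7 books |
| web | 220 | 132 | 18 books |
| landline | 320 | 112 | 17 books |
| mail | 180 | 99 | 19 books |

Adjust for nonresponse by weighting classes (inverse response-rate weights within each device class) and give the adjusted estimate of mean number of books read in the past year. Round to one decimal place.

Class response rates: app 64/320 = 20%, web 132/220 = 60%, landline 112/320 = 35%, mail 99/180 = 55%.
With weight = n_sampled/n_responded per class, the weighted class total is n_sampled:
  app: 320 × 7 = 2240
  web: 220 × 18 = 3960
  landline: 320 × 17 = 5440
  mail: 180 × 19 = 3420
Adjusted estimate = 15,060 / 1,040 = 14.4808 → 14.5.

14.5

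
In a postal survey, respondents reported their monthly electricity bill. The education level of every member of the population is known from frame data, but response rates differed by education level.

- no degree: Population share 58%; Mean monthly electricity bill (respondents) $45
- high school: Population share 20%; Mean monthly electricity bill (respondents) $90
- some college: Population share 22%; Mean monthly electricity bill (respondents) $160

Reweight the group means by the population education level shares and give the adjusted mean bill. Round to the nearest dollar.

$79

Weight each group's respondent value by its population share:
  no degree: 0.58 × 45 = 26.1
  high school: 0.2 × 90 = 18
  some college: 0.22 × 160 = 35.2
Post-stratified estimate = 79.3 → $79.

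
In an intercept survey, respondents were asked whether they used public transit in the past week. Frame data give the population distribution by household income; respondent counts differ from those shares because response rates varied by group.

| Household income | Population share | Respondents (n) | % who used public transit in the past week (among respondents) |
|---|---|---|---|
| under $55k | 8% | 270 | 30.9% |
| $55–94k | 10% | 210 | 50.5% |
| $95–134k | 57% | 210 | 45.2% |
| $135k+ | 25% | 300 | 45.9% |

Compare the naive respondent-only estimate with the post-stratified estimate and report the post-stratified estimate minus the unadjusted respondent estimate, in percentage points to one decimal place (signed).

Unadjusted (pooled respondent) estimate weights by respondent counts:
  (270/990)×30.9 + (210/990)×50.5 + (210/990)×45.2 + (300/990)×45.9 = 42.6364%
Reweighting by population household income shares:
  0.08×30.9 + 0.1×50.5 + 0.57×45.2 + 0.25×45.9 = 44.761%
Difference = 44.761 − 42.6364 = 2.1246 pp.

+2.1 percentage points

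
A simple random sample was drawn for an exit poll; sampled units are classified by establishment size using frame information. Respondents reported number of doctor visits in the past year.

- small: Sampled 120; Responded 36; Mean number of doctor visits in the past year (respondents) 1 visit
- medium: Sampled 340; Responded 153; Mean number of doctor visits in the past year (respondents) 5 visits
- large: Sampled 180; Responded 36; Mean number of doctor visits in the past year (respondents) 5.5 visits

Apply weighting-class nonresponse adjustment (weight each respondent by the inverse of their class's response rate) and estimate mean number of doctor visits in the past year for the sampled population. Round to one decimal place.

Class response rates: small 36/120 = 30%, medium 153/340 = 45%, large 36/180 = 20%.
Weighting each respondent by the inverse class response rate inflates each class back to its sampled size, so the class weight is n_sampled:
  small: 120 × 1 = 120
  medium: 340 × 5 = 1700
  large: 180 × 5.5 = 990
Adjusted estimate = 2810 / 640 = 4.39062 → 4.4.

4.4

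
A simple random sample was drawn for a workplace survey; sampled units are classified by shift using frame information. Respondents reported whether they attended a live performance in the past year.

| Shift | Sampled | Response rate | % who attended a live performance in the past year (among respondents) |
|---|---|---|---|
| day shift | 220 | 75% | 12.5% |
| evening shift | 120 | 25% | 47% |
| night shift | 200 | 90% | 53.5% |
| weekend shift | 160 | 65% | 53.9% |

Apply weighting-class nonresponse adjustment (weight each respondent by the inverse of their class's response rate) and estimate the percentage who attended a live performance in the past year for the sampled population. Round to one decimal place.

Inverse-response-rate weighting restores each class to its sampled count, so class totals weight by n_sampled:
  day shift: 220 × 12.5 = 2750
  evening shift: 120 × 47 = 5640
  night shift: 200 × 53.5 = 10,700
  weekend shift: 160 × 53.9 = 8624
Adjusted estimate = 27,714 / 700 = 39.5914 → 39.6%.

39.6%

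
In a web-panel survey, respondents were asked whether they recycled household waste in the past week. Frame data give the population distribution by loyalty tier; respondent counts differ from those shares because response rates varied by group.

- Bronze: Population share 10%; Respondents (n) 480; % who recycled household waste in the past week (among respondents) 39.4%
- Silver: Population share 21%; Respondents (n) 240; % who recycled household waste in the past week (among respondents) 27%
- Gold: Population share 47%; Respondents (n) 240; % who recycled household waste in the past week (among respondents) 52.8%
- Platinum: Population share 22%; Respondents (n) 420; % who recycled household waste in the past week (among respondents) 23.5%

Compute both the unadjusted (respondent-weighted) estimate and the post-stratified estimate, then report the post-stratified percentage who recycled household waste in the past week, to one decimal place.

39.6%

Naive respondent-only estimate (weights = respondent counts):
  (480/1380)×39.4 + (240/1380)×27 + (240/1380)×52.8 + (420/1380)×23.5 = 34.7348%
Reweighting by population loyalty tier shares:
  0.1×39.4 + 0.21×27 + 0.47×52.8 + 0.22×23.5 = 39.596%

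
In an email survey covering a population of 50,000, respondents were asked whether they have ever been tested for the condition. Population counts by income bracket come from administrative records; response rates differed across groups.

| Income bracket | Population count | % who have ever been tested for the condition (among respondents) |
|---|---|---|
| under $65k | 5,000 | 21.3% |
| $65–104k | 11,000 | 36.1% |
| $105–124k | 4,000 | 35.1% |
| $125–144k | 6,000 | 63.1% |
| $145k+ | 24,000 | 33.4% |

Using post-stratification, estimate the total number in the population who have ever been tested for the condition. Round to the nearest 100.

18,200

Each cell contributes its population count × the respondent rate:
  under $65k: 5,000 × 21.3% = 1065
  $65–104k: 11,000 × 36.1% = 3971
  $105–124k: 4,000 × 35.1% = 1404
  $125–144k: 6,000 × 63.1% = 3786
  $145k+: 24,000 × 33.4% = 8016
Estimated total = 18,242 → 18,200.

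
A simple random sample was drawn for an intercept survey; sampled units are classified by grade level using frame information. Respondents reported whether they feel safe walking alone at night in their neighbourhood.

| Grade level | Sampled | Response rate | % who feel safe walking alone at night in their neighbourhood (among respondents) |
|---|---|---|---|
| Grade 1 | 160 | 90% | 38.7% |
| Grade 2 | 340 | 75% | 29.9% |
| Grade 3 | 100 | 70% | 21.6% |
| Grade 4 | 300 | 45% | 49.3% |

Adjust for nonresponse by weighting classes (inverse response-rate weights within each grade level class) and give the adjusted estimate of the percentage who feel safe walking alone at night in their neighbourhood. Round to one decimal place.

Each respondent's weight = sampled/responded in their class; summing within a class gives n_sampled, so:
  Grade 1: 160 × 38.7 = 6192
  Grade 2: 340 × 29.9 = 10,166
  Grade 3: 100 × 21.6 = 2160
  Grade 4: 300 × 49.3 = 14,790
Adjusted estimate = 33,308 / 900 = 37.0089 → 37.0%.

37.0%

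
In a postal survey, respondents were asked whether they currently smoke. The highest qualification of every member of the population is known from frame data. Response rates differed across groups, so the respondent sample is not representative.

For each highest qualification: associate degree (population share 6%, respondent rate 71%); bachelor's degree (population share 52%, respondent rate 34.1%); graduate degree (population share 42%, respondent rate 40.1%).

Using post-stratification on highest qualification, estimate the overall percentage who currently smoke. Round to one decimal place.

Post-stratification weights by population share, not respondent share:
  associate degree: 0.06 × 71 = 4.26
  bachelor's degree: 0.52 × 34.1 = 17.732
  graduate degree: 0.42 × 40.1 = 16.842
Post-stratified estimate = 38.834 → 38.8%.

38.8%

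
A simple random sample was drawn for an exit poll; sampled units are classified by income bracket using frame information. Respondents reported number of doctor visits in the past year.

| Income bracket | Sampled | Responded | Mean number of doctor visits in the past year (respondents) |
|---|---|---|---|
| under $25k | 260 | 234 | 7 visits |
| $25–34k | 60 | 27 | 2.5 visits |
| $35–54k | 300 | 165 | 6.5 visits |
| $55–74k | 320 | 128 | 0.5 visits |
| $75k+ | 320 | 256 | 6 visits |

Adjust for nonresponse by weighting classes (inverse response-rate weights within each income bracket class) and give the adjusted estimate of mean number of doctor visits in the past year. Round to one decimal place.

Response rates by class: under $25k 234/260 = 90%, $25–34k 27/60 = 45%, $35–54k 165/300 = 55%, $55–74k 128/320 = 40%, $75k+ 256/320 = 80%.
Inverse-response-rate weighting restores each class to its sampled count, so class totals weight by n_sampled:
  under $25k: 260 × 7 = 1820
  $25–34k: 60 × 2.5 = 150
  $35–54k: 300 × 6.5 = 1950
  $55–74k: 320 × 0.5 = 160
  $75k+: 320 × 6 = 1920
Adjusted estimate = 6000 / 1,260 = 4.7619 → 4.8.

4.8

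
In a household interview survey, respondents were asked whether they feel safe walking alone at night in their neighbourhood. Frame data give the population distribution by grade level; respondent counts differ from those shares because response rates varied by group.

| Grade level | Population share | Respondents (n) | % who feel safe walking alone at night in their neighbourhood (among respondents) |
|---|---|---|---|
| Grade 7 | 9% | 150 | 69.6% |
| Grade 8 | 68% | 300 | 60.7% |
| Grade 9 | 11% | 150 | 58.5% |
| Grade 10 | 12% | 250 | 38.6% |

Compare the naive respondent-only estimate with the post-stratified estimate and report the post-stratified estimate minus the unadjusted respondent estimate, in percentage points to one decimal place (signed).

+3.2 percentage points

Naive respondent-only estimate (weights = respondent counts):
  (150/850)×69.6 + (300/850)×60.7 + (150/850)×58.5 + (250/850)×38.6 = 55.3824%
Post-stratified estimate weights by population shares:
  0.09×69.6 + 0.68×60.7 + 0.11×58.5 + 0.12×38.6 = 58.607%
Difference = 58.607 − 55.3824 = 3.2246 pp.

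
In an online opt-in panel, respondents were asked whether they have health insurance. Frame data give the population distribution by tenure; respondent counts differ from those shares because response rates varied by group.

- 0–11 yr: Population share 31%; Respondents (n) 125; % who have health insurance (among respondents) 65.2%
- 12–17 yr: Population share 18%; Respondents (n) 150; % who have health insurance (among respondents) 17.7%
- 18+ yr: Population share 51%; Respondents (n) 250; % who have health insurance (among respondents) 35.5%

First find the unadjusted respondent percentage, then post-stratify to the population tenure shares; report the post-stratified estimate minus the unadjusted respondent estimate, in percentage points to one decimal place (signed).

Without adjustment, the pooled respondent share is:
  (125/525)×65.2 + (150/525)×17.7 + (250/525)×35.5 = 37.4857%
Post-stratifying to population shares instead:
  0.31×65.2 + 0.18×17.7 + 0.51×35.5 = 41.503%
Difference = 41.503 − 37.4857 = 4.0173 pp.

+4.0 percentage points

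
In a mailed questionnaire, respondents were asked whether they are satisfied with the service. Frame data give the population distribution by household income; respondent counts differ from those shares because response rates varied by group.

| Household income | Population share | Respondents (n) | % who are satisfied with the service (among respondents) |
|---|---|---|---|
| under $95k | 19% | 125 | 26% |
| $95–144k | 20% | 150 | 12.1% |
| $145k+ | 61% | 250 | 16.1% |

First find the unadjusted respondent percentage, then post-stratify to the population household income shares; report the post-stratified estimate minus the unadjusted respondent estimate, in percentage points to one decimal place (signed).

Naive respondent-only estimate (weights = respondent counts):
  (125/525)×26 + (150/525)×12.1 + (250/525)×16.1 = 17.3143%
Post-stratified estimate weights by population shares:
  0.19×26 + 0.2×12.1 + 0.61×16.1 = 17.181%
Difference = 17.181 − 17.3143 = -0.1333 pp.

-0.1 percentage points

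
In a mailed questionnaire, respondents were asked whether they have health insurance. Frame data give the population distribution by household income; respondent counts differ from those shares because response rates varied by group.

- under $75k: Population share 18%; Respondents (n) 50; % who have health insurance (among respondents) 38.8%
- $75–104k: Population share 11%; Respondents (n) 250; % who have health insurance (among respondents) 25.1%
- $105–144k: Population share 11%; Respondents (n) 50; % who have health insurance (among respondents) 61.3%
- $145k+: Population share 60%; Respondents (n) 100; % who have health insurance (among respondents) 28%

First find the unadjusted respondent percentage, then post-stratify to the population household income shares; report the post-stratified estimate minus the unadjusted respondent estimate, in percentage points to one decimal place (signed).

+2.0 percentage points

Without adjustment, the pooled respondent share is:
  (50/450)×38.8 + (250/450)×25.1 + (50/450)×61.3 + (100/450)×28 = 31.2889%
Reweighting by population household income shares:
  0.18×38.8 + 0.11×25.1 + 0.11×61.3 + 0.6×28 = 33.288%
Difference = 33.288 − 31.2889 = 1.9991 pp.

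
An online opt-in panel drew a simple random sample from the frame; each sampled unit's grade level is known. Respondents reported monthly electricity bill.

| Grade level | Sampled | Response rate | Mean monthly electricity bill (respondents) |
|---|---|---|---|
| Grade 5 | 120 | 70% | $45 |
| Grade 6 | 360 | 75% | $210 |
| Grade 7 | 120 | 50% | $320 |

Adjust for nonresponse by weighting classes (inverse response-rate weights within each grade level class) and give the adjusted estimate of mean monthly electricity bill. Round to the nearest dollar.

$199

Weighting each respondent by the inverse class response rate inflates each class back to its sampled size, so the class weight is n_sampled:
  Grade 5: 120 × 45 = 5400
  Grade 6: 360 × 210 = 75,600
  Grade 7: 120 × 320 = 38,400
Adjusted estimate = 119,400 / 600 = 199 → $199.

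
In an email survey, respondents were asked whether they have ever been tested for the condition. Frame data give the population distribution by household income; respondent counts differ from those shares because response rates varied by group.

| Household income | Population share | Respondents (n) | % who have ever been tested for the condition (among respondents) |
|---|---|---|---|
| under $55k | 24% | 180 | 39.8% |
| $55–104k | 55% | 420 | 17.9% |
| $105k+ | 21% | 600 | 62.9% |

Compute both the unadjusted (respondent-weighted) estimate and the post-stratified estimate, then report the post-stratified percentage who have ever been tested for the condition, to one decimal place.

Without adjustment, the pooled respondent share is:
  (180/1200)×39.8 + (420/1200)×17.9 + (600/1200)×62.9 = 43.685%
Post-stratifying to population shares instead:
  0.24×39.8 + 0.55×17.9 + 0.21×62.9 = 32.606%

32.6%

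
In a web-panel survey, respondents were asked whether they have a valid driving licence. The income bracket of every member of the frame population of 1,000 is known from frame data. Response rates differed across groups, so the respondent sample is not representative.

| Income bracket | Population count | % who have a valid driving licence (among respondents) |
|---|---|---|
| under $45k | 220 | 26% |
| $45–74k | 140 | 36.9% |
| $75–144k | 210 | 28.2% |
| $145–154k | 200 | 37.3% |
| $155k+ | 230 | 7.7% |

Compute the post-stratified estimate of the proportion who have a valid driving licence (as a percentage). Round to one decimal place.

26.0%

Weight each group's respondent value by its population share:
  under $45k: (220/1,000) × 26 = 5.72
  $45–74k: (140/1,000) × 36.9 = 5.166
  $75–144k: (210/1,000) × 28.2 = 5.922
  $145–154k: (200/1,000) × 37.3 = 7.46
  $155k+: (230/1,000) × 7.7 = 1.771
Post-stratified estimate = 26.039 → 26.0%.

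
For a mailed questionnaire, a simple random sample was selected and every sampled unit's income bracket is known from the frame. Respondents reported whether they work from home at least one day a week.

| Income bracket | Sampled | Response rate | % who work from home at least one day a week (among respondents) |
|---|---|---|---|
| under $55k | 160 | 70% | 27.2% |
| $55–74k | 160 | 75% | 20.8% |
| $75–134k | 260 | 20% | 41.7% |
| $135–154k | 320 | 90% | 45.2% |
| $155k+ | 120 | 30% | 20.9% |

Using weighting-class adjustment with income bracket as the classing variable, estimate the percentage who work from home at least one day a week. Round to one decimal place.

34.8%

With weight = n_sampled/n_responded per class, the weighted class total is n_sampled:
  under $55k: 160 × 27.2 = 4352
  $55–74k: 160 × 20.8 = 3328
  $75–134k: 260 × 41.7 = 10,842
  $135–154k: 320 × 45.2 = 14,464
  $155k+: 120 × 20.9 = 2508
Adjusted estimate = 35,494 / 1,020 = 34.798 → 34.8%.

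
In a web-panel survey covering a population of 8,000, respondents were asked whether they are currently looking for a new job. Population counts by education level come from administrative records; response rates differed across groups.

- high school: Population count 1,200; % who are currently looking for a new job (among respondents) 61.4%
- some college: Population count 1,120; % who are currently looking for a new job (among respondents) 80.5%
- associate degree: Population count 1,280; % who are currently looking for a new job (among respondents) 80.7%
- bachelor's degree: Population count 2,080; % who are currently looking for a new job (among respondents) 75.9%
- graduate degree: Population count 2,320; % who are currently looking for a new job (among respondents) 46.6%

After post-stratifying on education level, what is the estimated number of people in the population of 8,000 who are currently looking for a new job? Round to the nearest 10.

5,330

Estimated count per cell = population count × respondent percentage:
  high school: 1,200 × 61.4% = 736.8
  some college: 1,120 × 80.5% = 901.6
  associate degree: 1,280 × 80.7% = 1032.96
  bachelor's degree: 2,080 × 75.9% = 1578.72
  graduate degree: 2,320 × 46.6% = 1081.12
Estimated total = 5331.2 → 5,330.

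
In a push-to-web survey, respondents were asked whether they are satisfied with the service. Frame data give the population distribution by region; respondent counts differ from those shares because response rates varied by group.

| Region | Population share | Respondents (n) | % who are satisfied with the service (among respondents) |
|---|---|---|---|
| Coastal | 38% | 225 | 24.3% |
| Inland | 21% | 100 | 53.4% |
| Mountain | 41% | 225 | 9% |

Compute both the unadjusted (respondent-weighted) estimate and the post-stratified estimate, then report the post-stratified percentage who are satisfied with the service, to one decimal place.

Unadjusted (pooled respondent) estimate weights by respondent counts:
  (225/550)×24.3 + (100/550)×53.4 + (225/550)×9 = 23.3318%
Post-stratified estimate weights by population shares:
  0.38×24.3 + 0.21×53.4 + 0.41×9 = 24.138%

24.1%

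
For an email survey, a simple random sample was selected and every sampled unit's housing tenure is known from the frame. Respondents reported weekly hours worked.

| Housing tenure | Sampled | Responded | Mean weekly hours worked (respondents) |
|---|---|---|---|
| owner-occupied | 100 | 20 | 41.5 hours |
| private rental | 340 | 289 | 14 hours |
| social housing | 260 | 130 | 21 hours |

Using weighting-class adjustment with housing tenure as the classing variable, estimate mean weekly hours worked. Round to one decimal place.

20.5

Response rates by class: owner-occupied 20/100 = 20%, private rental 289/340 = 85%, social housing 130/260 = 50%.
Inverse-response-rate weighting restores each class to its sampled count, so class totals weight by n_sampled:
  owner-occupied: 100 × 41.5 = 4150
  private rental: 340 × 14 = 4760
  social housing: 260 × 21 = 5460
Adjusted estimate = 14,370 / 700 = 20.5286 → 20.5.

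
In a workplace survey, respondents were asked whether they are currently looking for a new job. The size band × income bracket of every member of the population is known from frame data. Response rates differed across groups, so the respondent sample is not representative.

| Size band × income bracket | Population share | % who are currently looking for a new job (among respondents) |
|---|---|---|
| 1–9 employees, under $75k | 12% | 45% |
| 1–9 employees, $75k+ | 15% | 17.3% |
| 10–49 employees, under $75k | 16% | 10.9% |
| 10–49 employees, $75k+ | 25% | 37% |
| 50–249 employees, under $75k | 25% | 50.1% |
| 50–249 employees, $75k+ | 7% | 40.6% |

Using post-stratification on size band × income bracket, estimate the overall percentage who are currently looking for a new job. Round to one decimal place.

Reweight to the known size band × income bracket distribution:
  1–9 employees, under $75k: 0.12 × 45 = 5.4
  1–9 employees, $75k+: 0.15 × 17.3 = 2.595
  10–49 employees, under $75k: 0.16 × 10.9 = 1.744
  10–49 employees, $75k+: 0.25 × 37 = 9.25
  50–249 employees, under $75k: 0.25 × 50.1 = 12.525
  50–249 employees, $75k+: 0.07 × 40.6 = 2.842
Post-stratified estimate = 34.356 → 34.4%.

34.4%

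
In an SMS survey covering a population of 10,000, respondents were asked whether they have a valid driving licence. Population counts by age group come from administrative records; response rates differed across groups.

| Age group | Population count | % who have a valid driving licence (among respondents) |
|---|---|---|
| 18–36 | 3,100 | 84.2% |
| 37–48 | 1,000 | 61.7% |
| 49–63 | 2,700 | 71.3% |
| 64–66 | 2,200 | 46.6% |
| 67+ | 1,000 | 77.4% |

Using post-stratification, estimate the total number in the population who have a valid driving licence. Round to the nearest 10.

Each cell contributes its population count × the respondent rate:
  18–36: 3,100 × 84.2% = 2610.2
  37–48: 1,000 × 61.7% = 617
  49–63: 2,700 × 71.3% = 1925.1
  64–66: 2,200 × 46.6% = 1025.2
  67+: 1,000 × 77.4% = 774
Estimated total = 6951.5 → 6,950.

6,950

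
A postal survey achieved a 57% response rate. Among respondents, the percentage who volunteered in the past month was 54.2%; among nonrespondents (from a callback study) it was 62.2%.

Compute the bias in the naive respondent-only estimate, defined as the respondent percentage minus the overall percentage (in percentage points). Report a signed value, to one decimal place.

-3.4 percentage points

Nonresponse fraction = 1 − 0.57 = 0.43.
Bias = (nonresponse fraction) × (respondent percentage − nonrespondent percentage)
     = 0.43 × (54.2 − 62.2) = 0.43 × -8 = -3.44.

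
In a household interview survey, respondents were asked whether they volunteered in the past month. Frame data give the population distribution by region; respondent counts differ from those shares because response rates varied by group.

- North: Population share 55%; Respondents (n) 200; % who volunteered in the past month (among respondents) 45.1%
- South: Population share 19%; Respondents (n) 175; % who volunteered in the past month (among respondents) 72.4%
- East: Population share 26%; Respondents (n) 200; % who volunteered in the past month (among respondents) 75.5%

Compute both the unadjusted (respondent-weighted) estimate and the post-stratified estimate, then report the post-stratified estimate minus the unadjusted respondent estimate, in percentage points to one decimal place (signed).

Without adjustment, the pooled respondent share is:
  (200/575)×45.1 + (175/575)×72.4 + (200/575)×75.5 = 63.9826%
Post-stratified estimate weights by population shares:
  0.55×45.1 + 0.19×72.4 + 0.26×75.5 = 58.191%
Difference = 58.191 − 63.9826 = -5.7916 pp.

-5.8 percentage points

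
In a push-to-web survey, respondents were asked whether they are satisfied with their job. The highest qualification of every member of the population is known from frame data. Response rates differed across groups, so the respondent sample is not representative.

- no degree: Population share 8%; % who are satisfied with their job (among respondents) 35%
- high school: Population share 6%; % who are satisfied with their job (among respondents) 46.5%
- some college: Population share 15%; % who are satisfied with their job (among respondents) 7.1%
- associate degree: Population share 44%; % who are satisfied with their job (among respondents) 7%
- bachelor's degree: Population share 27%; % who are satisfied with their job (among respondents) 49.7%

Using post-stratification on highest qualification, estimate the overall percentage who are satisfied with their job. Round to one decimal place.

Each cell contributes population-share × respondent value:
  no degree: 0.08 × 35 = 2.8
  high school: 0.06 × 46.5 = 2.79
  some college: 0.15 × 7.1 = 1.065
  associate degree: 0.44 × 7 = 3.08
  bachelor's degree: 0.27 × 49.7 = 13.419
Post-stratified estimate = 23.154 → 23.2%.

23.2%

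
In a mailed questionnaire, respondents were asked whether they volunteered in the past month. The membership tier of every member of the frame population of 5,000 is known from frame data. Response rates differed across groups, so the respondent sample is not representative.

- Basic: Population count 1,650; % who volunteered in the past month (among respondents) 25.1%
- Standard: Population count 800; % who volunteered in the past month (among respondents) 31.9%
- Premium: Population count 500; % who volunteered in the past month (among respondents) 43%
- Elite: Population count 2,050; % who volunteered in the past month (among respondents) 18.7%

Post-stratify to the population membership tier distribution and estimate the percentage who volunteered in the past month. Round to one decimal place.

25.4%

Post-stratification weights by population share, not respondent share:
  Basic: (1,650/5,000) × 25.1 = 8.283
  Standard: (800/5,000) × 31.9 = 5.104
  Premium: (500/5,000) × 43 = 4.3
  Elite: (2,050/5,000) × 18.7 = 7.667
Post-stratified estimate = 25.354 → 25.4%.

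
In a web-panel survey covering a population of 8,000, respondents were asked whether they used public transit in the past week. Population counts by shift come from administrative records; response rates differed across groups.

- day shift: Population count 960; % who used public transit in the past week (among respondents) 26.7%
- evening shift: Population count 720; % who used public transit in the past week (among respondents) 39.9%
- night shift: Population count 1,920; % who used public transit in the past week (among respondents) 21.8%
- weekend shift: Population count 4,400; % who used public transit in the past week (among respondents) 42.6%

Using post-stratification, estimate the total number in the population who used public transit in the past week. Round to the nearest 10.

Each cell contributes its population count × the respondent rate:
  day shift: 960 × 26.7% = 256.32
  evening shift: 720 × 39.9% = 287.28
  night shift: 1,920 × 21.8% = 418.56
  weekend shift: 4,400 × 42.6% = 1874.4
Estimated total = 2836.56 → 2,840.

2,840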